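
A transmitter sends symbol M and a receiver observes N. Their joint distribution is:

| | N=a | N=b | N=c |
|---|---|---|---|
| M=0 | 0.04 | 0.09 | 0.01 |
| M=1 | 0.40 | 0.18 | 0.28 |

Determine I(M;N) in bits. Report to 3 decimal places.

0.080 bits

Marginals: p(M) = (0.1400, 0.8600), p(N) = (0.4400, 0.2700, 0.2900).
I(M;N) = H(M) + H(N) − H(M,N).
H(M) = 0.5842, H(N) = 1.5491, H(M,N) = 2.0531.
I(M;N) = 0.5842 + 1.5491 − 2.0531 = 0.080 bits.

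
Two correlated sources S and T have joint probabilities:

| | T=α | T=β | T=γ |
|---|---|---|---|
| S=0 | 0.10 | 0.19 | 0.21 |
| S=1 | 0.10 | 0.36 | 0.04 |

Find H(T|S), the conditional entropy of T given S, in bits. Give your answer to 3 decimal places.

1.309 bits

Marginals: p(S) = (0.5000, 0.5000), p(T) = (0.2000, 0.5500, 0.2500).
H(T|S) = Σ p(S) · H(T|S=·).
  S=0: p=0.5000, H(T|S=0) = 1.5205
  S=1: p=0.5000, H(T|S=1) = 1.0971
Weighted sum = 1.309 bits.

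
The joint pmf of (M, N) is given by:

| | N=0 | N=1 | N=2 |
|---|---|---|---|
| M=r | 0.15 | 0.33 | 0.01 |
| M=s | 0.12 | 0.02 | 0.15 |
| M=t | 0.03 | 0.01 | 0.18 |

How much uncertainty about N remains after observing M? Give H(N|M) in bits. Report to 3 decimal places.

1.056 bits

Marginals: p(M) = (0.4900, 0.2900, 0.2200), p(N) = (0.3000, 0.3600, 0.3400).
H(N|M) = Σ p(M) · H(N|M=·).
  M=r: p=0.4900, H(N|M=r) = 1.0215
  M=s: p=0.2900, H(N|M=s) = 1.2848
  M=t: p=0.2200, H(N|M=t) = 0.8315
Weighted sum = 1.056 bits.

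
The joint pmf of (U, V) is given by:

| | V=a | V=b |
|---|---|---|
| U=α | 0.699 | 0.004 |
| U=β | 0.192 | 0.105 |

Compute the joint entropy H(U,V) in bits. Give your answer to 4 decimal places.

H(U,V) = −Σ p(x,y)·log₂ p(x,y) over all 4 cells.
  cell (α,a): −0.699·log₂0.699 = 0.36113
  cell (α,b): −0.004·log₂0.004 = 0.03186
  cell (β,a): −0.192·log₂0.192 = 0.45712
  cell (β,b): −0.105·log₂0.105 = 0.34141
Sum = 1.1915 bits.

1.1915 bits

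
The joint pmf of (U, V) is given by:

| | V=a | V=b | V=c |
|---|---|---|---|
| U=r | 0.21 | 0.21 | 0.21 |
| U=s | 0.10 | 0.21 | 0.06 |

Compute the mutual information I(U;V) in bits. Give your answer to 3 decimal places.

Marginals: p(U) = (0.6300, 0.3700), p(V) = (0.3100, 0.4200, 0.2700).
I(U;V) = Σ p(x,y)·log₂[p(x,y)/(p(x)p(y))].
  (r,a): 0.21·log₂(1.0753) = 0.0220
  (r,b): 0.21·log₂(0.7937) = -0.0700
  (r,c): 0.21·log₂(1.2346) = 0.0638
  (s,a): 0.10·log₂(0.8718) = -0.0198
  (s,b): 0.21·log₂(1.3514) = 0.0912
  (s,c): 0.06·log₂(0.6006) = -0.0441
Sum = 0.043 bits.

0.043 bits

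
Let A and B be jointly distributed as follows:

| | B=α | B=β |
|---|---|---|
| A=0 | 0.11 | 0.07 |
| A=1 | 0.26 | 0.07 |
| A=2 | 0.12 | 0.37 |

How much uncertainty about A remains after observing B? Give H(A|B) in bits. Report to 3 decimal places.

1.291 bits

Marginals: p(A) = (0.1800, 0.3300, 0.4900), p(B) = (0.4900, 0.5100).
H(A|B) = Σ p(B) · H(A|B=·).
  B=α: p=0.4900, H(A|B=α) = 1.4660
  B=β: p=0.5100, H(A|B=β) = 1.1224
Weighted sum = 1.291 bits.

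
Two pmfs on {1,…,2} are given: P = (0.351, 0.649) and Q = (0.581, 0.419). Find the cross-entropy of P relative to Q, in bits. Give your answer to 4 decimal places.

1.0895 bits

H(P,Q) = −Σ p·log₂ q.
  −0.351·log₂(0.581) = 0.27497
  −0.649·log₂(0.419) = 0.81448
H(P,Q) = 1.0895 bits.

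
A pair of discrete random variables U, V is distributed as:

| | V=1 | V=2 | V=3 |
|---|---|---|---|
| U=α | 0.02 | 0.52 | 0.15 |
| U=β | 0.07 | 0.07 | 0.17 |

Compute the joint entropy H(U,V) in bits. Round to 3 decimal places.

H(U,V) = −Σ p(x,y)·log₂ p(x,y) over all 6 cells.
  cell (α,1): −0.02·log₂0.02 = 0.1129
  cell (α,2): −0.52·log₂0.52 = 0.4906
  cell (α,3): −0.15·log₂0.15 = 0.4105
  cell (β,1): −0.07·log₂0.07 = 0.2686
  cell (β,2): −0.07·log₂0.07 = 0.2686
  cell (β,3): −0.17·log₂0.17 = 0.4346
Sum = 1.986 bits.

1.986 bits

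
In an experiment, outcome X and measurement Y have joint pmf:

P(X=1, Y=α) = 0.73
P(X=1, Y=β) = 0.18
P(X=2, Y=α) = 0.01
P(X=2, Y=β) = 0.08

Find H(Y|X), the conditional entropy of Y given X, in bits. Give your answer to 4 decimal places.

0.6982 bits

Chain rule: H(Y|X) = H(X,Y) − H(X).
Marginals: p(X) = (0.9100, 0.0900), p(Y) = (0.7400, 0.2600).
H(X,Y) = 1.1347 bits; H(X) = 0.4365 bits.
H(Y|X) = 1.1347 − 0.4365 = 0.6982 bits.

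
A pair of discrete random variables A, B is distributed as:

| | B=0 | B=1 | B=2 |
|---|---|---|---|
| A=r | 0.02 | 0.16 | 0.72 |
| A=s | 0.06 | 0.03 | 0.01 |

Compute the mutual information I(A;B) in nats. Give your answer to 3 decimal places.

0.144 nats

Marginals: p(A) = (0.9000, 0.1000), p(B) = (0.0800, 0.1900, 0.7300).
I(A;B) = Σ p(x,y)·ln[p(x,y)/(p(x)p(y))].
  (r,0): 0.02·ln(0.2778) = -0.0256
  (r,1): 0.16·ln(0.9357) = -0.0106
  (r,2): 0.72·ln(1.0959) = 0.0659
  (s,0): 0.06·ln(7.5000) = 0.1209
  (s,1): 0.03·ln(1.5789) = 0.0137
  (s,2): 0.01·ln(0.1370) = -0.0199
Sum = 0.144 nats.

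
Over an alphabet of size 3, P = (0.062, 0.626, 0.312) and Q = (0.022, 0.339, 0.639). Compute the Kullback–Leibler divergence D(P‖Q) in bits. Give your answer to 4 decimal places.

D(P‖Q) = Σ p·log₂(p/q).
  0.062·log₂(0.062/0.022) = 0.09268
  0.626·log₂(0.626/0.339) = 0.55393
  0.312·log₂(0.312/0.639) = -0.32269
D(P‖Q) = 0.3239 bits.

0.3239 bits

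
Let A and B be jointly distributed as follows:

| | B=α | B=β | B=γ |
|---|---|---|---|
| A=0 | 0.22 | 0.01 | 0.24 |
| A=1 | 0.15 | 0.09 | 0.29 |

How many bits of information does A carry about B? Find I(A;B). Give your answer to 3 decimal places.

0.064 bits

Marginals: p(A) = (0.4700, 0.5300), p(B) = (0.3700, 0.1000, 0.5300).
I(A;B) = Σ p(x,y)·log₂[p(x,y)/(p(x)p(y))].
  (0,α): 0.22·log₂(1.2651) = 0.0746
  (0,β): 0.01·log₂(0.2128) = -0.0223
  (0,γ): 0.24·log₂(0.9635) = -0.0129
  (1,α): 0.15·log₂(0.7649) = -0.0580
  (1,β): 0.09·log₂(1.6981) = 0.0688
  (1,γ): 0.29·log₂(1.0324) = 0.0133
Sum = 0.064 bits.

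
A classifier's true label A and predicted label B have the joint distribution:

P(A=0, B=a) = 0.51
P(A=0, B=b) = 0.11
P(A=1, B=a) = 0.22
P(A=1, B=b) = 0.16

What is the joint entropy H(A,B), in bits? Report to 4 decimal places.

H(A,B) = −Σ p(x,y)·log₂ p(x,y) over all 4 cells.
  cell (0,a): −0.51·log₂0.51 = 0.49543
  cell (0,b): −0.11·log₂0.11 = 0.35029
  cell (1,a): −0.22·log₂0.22 = 0.48057
  cell (1,b): −0.16·log₂0.16 = 0.42302
Sum = 1.7493 bits.

1.7493 bits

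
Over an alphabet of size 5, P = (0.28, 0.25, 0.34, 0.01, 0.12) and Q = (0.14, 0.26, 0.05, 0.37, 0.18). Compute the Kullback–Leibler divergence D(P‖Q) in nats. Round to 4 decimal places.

D(P‖Q) = Σ p·ln(p/q).
  0.28·ln(0.28/0.14) = 0.19408
  0.25·ln(0.25/0.26) = -0.00981
  0.34·ln(0.34/0.05) = 0.65175
  0.01·ln(0.01/0.37) = -0.03611
  0.12·ln(0.12/0.18) = -0.04866
D(P‖Q) = 0.7513 nats.

0.7513 nats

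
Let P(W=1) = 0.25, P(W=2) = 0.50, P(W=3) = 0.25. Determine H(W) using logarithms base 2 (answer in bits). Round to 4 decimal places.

H(W) = −Σ p·log₂ p.
  −(0.25)·log₂(0.25) = 0.50000
  −(0.50)·log₂(0.50) = 0.50000
  −(0.25)·log₂(0.25) = 0.50000
Sum: 0.50000 + 0.50000 + 0.50000 = 1.5000 bits.

1.5000 bits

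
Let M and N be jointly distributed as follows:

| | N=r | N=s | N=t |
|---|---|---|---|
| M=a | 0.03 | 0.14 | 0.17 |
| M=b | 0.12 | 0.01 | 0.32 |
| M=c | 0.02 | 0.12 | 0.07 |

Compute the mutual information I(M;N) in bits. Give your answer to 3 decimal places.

0.242 bits

Marginals: p(M) = (0.3400, 0.4500, 0.2100), p(N) = (0.1700, 0.2700, 0.5600).
I(M;N) = Σ p(x,y)·log₂[p(x,y)/(p(x)p(y))].
  (a,r): 0.03·log₂(0.5190) = -0.0284
  (a,s): 0.14·log₂(1.5251) = 0.0852
  (a,t): 0.17·log₂(0.8929) = -0.0278
  (b,r): 0.12·log₂(1.5686) = 0.0779
  (b,s): 0.01·log₂(0.0823) = -0.0360
  (b,t): 0.32·log₂(1.2698) = 0.1103
  (c,r): 0.02·log₂(0.5602) = -0.0167
  (c,s): 0.12·log₂(2.1164) = 0.1298
  (c,t): 0.07·log₂(0.5952) = -0.0524
Sum = 0.242 bits.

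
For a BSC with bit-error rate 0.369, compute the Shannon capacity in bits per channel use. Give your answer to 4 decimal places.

0.0501 bits

Binary symmetric channel: C = 1 − h₂(ε) where h₂ is the binary entropy function.
h₂(0.369) = −0.369·log₂0.369 − 0.631·log₂0.631 = 0.9499.
C = 1 − 0.9499 = 0.0501 bits per channel use.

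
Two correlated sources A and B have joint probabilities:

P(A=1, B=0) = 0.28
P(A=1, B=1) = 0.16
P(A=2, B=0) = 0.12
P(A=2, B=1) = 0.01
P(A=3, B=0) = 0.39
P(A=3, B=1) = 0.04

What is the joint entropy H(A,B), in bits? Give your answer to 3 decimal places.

2.086 bits

H(A,B) = −Σ p(x,y)·log₂ p(x,y) over all 6 cells.
  cell (1,0): −0.28·log₂0.28 = 0.5142
  cell (1,1): −0.16·log₂0.16 = 0.4230
  cell (2,0): −0.12·log₂0.12 = 0.3671
  cell (2,1): −0.01·log₂0.01 = 0.0664
  cell (3,0): −0.39·log₂0.39 = 0.5298
  cell (3,1): −0.04·log₂0.04 = 0.1858
Sum = 2.086 bits.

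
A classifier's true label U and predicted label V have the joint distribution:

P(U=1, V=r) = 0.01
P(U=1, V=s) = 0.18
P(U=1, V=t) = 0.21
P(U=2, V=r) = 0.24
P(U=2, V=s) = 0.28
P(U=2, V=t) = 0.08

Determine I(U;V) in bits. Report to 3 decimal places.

0.220 bits

Marginals: p(U) = (0.4000, 0.6000), p(V) = (0.2500, 0.4600, 0.2900).
I(U;V) = H(U) + H(V) − H(U,V).
H(U) = 0.9710, H(V) = 1.5332, H(U,V) = 2.2844.
I(U;V) = 0.9710 + 1.5332 − 2.2844 = 0.220 bits.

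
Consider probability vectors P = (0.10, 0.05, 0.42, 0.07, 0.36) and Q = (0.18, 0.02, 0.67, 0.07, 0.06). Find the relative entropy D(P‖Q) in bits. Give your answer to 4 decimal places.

0.6289 bits

D(P‖Q) = Σ p·log₂(p/q).
  0.10·log₂(0.10/0.18) = -0.08480
  0.05·log₂(0.05/0.02) = 0.06610
  0.42·log₂(0.42/0.67) = -0.28298
  0.07·log₂(0.07/0.07) = 0.00000
  0.36·log₂(0.36/0.06) = 0.93059
D(P‖Q) = 0.6289 bits.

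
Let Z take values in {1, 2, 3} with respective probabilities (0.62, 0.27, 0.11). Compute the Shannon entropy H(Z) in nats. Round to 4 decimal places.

H(Z) = −Σ p·ln p.
  −(0.62)·ln(0.62) = 0.29638
  −(0.27)·ln(0.27) = 0.35352
  −(0.11)·ln(0.11) = 0.24280
Sum: 0.29638 + 0.35352 + 0.24280 = 0.8927 nats.

0.8927 nats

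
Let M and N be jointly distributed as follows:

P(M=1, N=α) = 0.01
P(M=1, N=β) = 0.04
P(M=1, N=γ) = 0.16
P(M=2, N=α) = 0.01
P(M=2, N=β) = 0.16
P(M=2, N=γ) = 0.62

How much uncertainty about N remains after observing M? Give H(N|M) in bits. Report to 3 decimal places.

0.851 bits

Marginals: p(M) = (0.2100, 0.7900), p(N) = (0.0200, 0.2000, 0.7800).
H(N|M) = Σ p(M) · H(N|M=·).
  M=1: p=0.2100, H(N|M=1) = 0.9637
  M=2: p=0.7900, H(N|M=2) = 0.8207
Weighted sum = 0.851 bits.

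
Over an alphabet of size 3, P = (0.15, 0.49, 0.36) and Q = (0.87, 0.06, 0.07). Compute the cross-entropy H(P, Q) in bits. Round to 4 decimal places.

3.4001 bits

H(P,Q) = −Σ p·log₂ q.
  −0.15·log₂(0.87) = 0.03014
  −0.49·log₂(0.06) = 1.98886
  −0.36·log₂(0.07) = 1.38114
H(P,Q) = 3.4001 bits.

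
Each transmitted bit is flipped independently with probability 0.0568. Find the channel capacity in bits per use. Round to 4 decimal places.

0.6854 bits

Binary symmetric channel: C = 1 − h₂(ε) where h₂ is the binary entropy function.
h₂(0.0568) = −0.0568·log₂0.0568 − 0.9432·log₂0.9432 = 0.3146.
C = 1 − 0.3146 = 0.6854 bits per channel use.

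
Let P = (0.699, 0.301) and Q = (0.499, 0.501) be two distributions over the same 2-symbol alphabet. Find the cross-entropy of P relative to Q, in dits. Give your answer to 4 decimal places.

H(P,Q) = −Σ p·log₁₀ q.
  −0.699·log₁₀(0.499) = 0.21103
  −0.301·log₁₀(0.501) = 0.09035
H(P,Q) = 0.3014 dits.

0.3014 dits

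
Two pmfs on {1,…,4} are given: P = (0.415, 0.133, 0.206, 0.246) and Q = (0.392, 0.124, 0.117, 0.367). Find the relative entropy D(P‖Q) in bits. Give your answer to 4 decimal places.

D(P‖Q) = Σ p·log₂(p/q).
  0.415·log₂(0.415/0.392) = 0.03414
  0.133·log₂(0.133/0.124) = 0.01344
  0.206·log₂(0.206/0.117) = 0.16812
  0.246·log₂(0.246/0.367) = -0.14197
D(P‖Q) = 0.0737 bits.

0.0737 bits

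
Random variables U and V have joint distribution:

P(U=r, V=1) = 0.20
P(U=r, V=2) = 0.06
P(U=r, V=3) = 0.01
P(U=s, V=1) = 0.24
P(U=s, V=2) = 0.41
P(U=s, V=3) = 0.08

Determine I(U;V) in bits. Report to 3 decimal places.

0.100 bits

Marginals: p(U) = (0.2700, 0.7300), p(V) = (0.4400, 0.4700, 0.0900).
I(U;V) = H(U) + H(V) − H(U,V).
H(U) = 0.8415, H(V) = 1.3458, H(U,V) = 2.0874.
I(U;V) = 0.8415 + 1.3458 − 2.0874 = 0.100 bits.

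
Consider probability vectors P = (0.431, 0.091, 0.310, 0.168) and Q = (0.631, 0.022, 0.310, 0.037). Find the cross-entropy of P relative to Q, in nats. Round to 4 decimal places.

1.4627 nats

H(P,Q) = −Σ p·ln q.
  −0.431·ln(0.631) = 0.19845
  −0.091·ln(0.022) = 0.34732
  −0.310·ln(0.310) = 0.36307
  −0.168·ln(0.037) = 0.55387
H(P,Q) = 1.4627 nats.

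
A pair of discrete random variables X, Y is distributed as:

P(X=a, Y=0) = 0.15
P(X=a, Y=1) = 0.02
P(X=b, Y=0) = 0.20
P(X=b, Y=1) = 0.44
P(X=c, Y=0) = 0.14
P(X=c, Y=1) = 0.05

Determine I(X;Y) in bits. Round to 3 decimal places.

Marginals: p(X) = (0.1700, 0.6400, 0.1900), p(Y) = (0.4900, 0.5100).
I(X;Y) = Σ p(x,y)·log₂[p(x,y)/(p(x)p(y))].
  (a,0): 0.15·log₂(1.8007) = 0.1273
  (a,1): 0.02·log₂(0.2307) = -0.0423
  (b,0): 0.20·log₂(0.6378) = -0.1298
  (b,1): 0.44·log₂(1.3480) = 0.1896
  (c,0): 0.14·log₂(1.5038) = 0.0824
  (c,1): 0.05·log₂(0.5160) = -0.0477
Sum = 0.179 bits.

0.179 bits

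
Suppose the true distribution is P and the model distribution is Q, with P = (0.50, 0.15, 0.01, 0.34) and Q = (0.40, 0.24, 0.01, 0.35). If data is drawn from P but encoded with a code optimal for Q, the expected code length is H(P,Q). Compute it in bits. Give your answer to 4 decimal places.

1.5512 bits

H(P,Q) = −Σ p·log₂ q.
  −0.50·log₂(0.40) = 0.66096
  −0.15·log₂(0.24) = 0.30883
  −0.01·log₂(0.01) = 0.06644
  −0.34·log₂(0.35) = 0.51495
H(P,Q) = 1.5512 bits.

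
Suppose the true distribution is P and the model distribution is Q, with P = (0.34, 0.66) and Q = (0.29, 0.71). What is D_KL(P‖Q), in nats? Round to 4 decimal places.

D(P‖Q) = Σ p·ln(p/q).
  0.34·ln(0.34/0.29) = 0.05408
  0.66·ln(0.66/0.71) = -0.04820
D(P‖Q) = 0.0059 nats.

0.0059 nats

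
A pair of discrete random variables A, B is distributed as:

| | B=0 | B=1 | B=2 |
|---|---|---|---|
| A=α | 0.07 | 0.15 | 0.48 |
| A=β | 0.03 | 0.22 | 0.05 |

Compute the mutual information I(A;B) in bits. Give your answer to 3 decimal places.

0.194 bits

Marginals: p(A) = (0.7000, 0.3000), p(B) = (0.1000, 0.3700, 0.5300).
I(A;B) = H(A) + H(B) − H(A,B).
H(A) = 0.8813, H(B) = 1.3484, H(A,B) = 2.0358.
I(A;B) = 0.8813 + 1.3484 − 2.0358 = 0.194 bits.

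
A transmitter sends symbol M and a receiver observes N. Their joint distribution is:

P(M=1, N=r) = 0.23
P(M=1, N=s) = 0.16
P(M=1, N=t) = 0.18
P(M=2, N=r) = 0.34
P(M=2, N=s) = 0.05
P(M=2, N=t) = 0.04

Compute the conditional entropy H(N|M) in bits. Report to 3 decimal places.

Chain rule: H(N|M) = H(M,N) − H(M).
Marginals: p(M) = (0.5700, 0.4300), p(N) = (0.5700, 0.2100, 0.2200).
H(M,N) = 2.2870 bits; H(M) = 0.9858 bits.
H(N|M) = 2.2870 − 0.9858 = 1.301 bits.

1.301 bits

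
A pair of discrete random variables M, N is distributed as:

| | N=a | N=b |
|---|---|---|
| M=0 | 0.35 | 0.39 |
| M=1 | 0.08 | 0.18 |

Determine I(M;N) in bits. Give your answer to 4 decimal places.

0.0158 bits

Marginals: p(M) = (0.7400, 0.2600), p(N) = (0.4300, 0.5700).
I(M;N) = H(M) + H(N) − H(M,N).
H(M) = 0.8267, H(N) = 0.9858, H(M,N) = 1.7967.
I(M;N) = 0.8267 + 0.9858 − 1.7967 = 0.0158 bits.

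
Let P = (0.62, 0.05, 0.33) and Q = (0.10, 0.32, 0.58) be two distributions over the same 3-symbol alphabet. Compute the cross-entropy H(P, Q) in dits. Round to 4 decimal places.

0.7228 dits

H(P,Q) = −Σ p·log₁₀ q.
  −0.62·log₁₀(0.10) = 0.62000
  −0.05·log₁₀(0.32) = 0.02474
  −0.33·log₁₀(0.58) = 0.07807
H(P,Q) = 0.7228 dits.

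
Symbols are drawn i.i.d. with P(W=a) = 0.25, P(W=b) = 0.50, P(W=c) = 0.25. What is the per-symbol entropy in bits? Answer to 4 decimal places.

1.5000 bits

H(W) = −Σ p·log₂ p.
  −(0.25)·log₂(0.25) = 0.50000
  −(0.50)·log₂(0.50) = 0.50000
  −(0.25)·log₂(0.25) = 0.50000
Sum: 0.50000 + 0.50000 + 0.50000 = 1.5000 bits.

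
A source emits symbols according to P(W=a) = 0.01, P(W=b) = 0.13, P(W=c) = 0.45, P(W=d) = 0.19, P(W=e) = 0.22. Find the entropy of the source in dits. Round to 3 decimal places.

H(W) = −Σ p·log₁₀ p.
  −(0.01)·log₁₀(0.01) = 0.0200
  −(0.13)·log₁₀(0.13) = 0.1152
  −(0.45)·log₁₀(0.45) = 0.1561
  −(0.19)·log₁₀(0.19) = 0.1370
  −(0.22)·log₁₀(0.22) = 0.1447
Sum: 0.0200 + 0.1152 + 0.1561 + 0.1370 + 0.1447 = 0.573 dits.

0.573 dits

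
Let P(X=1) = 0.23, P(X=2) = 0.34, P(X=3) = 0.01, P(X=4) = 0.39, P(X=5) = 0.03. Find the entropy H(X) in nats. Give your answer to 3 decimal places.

H(X) = −Σ p·ln p.
  −(0.23)·ln(0.23) = 0.3380
  −(0.34)·ln(0.34) = 0.3668
  −(0.01)·ln(0.01) = 0.0461
  −(0.39)·ln(0.39) = 0.3672
  −(0.03)·ln(0.03) = 0.1052
Sum: 0.3380 + 0.3668 + 0.0461 + 0.3672 + 0.1052 = 1.223 nats.

1.223 nats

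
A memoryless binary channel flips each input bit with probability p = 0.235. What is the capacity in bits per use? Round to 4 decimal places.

Binary symmetric channel: C = 1 − h₂(ε) where h₂ is the binary entropy function.
h₂(0.235) = −0.235·log₂0.235 − 0.765·log₂0.765 = 0.7866.
C = 1 − 0.7866 = 0.2134 bits per channel use.

0.2134 bits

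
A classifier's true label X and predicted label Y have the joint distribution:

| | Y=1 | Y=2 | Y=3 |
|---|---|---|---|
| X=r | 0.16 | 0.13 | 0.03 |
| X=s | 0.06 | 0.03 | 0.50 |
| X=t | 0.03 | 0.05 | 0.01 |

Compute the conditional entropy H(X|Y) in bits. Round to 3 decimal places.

0.834 bits

Chain rule: H(X|Y) = H(X,Y) − H(Y).
Marginals: p(X) = (0.3200, 0.5900, 0.0900), p(Y) = (0.2500, 0.2100, 0.5400).
H(X,Y) = 2.2870 bits; H(Y) = 1.4529 bits.
H(X|Y) = 2.2870 − 1.4529 = 0.834 bits.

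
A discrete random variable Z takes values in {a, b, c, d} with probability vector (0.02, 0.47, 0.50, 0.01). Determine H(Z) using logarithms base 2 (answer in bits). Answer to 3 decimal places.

1.191 bits

H(Z) = −Σ p·log₂ p.
  −(0.02)·log₂(0.02) = 0.1129
  −(0.47)·log₂(0.47) = 0.5120
  −(0.50)·log₂(0.50) = 0.5000
  −(0.01)·log₂(0.01) = 0.0664
Sum: 0.1129 + 0.5120 + 0.5000 + 0.0664 = 1.191 bits.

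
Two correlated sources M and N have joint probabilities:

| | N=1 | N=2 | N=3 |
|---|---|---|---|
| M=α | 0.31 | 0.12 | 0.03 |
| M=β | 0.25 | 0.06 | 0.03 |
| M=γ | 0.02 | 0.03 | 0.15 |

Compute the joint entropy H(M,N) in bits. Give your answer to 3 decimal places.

H(M,N) = −Σ p(x,y)·log₂ p(x,y) over all 9 cells.
  cell (α,1): −0.31·log₂0.31 = 0.5238
  cell (α,2): −0.12·log₂0.12 = 0.3671
  cell (α,3): −0.03·log₂0.03 = 0.1518
  cell (β,1): −0.25·log₂0.25 = 0.5000
  cell (β,2): −0.06·log₂0.06 = 0.2435
  cell (β,3): −0.03·log₂0.03 = 0.1518
  cell (γ,1): −0.02·log₂0.02 = 0.1129
  cell (γ,2): −0.03·log₂0.03 = 0.1518
  cell (γ,3): −0.15·log₂0.15 = 0.4105
Sum = 2.613 bits.

2.613 bits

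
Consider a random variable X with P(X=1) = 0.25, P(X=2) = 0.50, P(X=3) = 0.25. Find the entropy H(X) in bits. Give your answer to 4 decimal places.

1.5000 bits

H(X) = −Σ p·log₂ p.
  −(0.25)·log₂(0.25) = 0.50000
  −(0.50)·log₂(0.50) = 0.50000
  −(0.25)·log₂(0.25) = 0.50000
Sum: 0.50000 + 0.50000 + 0.50000 = 1.5000 bits.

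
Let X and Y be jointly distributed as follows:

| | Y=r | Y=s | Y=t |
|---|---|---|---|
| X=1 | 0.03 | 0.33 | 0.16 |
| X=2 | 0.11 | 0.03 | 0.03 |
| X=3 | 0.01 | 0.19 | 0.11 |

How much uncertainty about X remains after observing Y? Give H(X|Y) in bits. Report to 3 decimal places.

1.222 bits

Marginals: p(X) = (0.5200, 0.1700, 0.3100), p(Y) = (0.1500, 0.5500, 0.3000).
H(X|Y) = Σ p(Y) · H(X|Y=·).
  Y=r: p=0.1500, H(X|Y=r) = 1.0530
  Y=s: p=0.5500, H(X|Y=s) = 1.2008
  Y=t: p=0.3000, H(X|Y=t) = 1.3466
Weighted sum = 1.222 bits.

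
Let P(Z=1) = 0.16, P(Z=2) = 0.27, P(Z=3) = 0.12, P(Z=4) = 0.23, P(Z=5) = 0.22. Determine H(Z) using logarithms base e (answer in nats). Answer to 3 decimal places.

1.572 nats

H(Z) = −Σ p·ln p.
  −(0.16)·ln(0.16) = 0.2932
  −(0.27)·ln(0.27) = 0.3535
  −(0.12)·ln(0.12) = 0.2544
  −(0.23)·ln(0.23) = 0.3380
  −(0.22)·ln(0.22) = 0.3331
Sum: 0.2932 + 0.3535 + 0.2544 + 0.3380 + 0.3331 = 1.572 nats.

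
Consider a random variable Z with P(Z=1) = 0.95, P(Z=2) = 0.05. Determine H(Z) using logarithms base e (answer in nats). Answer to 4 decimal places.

0.1985 nats

H(Z) = −Σ p·ln p.
  −(0.95)·ln(0.95) = 0.04873
  −(0.05)·ln(0.05) = 0.14979
Sum: 0.04873 + 0.14979 = 0.1985 nats.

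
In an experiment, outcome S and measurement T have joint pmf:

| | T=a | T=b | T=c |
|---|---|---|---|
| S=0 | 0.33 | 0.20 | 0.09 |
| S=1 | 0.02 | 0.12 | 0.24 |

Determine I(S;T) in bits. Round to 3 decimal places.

0.263 bits

Marginals: p(S) = (0.6200, 0.3800), p(T) = (0.3500, 0.3200, 0.3300).
I(S;T) = Σ p(x,y)·log₂[p(x,y)/(p(x)p(y))].
  (0,a): 0.33·log₂(1.5207) = 0.1996
  (0,b): 0.20·log₂(1.0081) = 0.0023
  (0,c): 0.09·log₂(0.4399) = -0.1066
  (1,a): 0.02·log₂(0.1504) = -0.0547
  (1,b): 0.12·log₂(0.9868) = -0.0023
  (1,c): 0.24·log₂(1.9139) = 0.2248
Sum = 0.263 bits.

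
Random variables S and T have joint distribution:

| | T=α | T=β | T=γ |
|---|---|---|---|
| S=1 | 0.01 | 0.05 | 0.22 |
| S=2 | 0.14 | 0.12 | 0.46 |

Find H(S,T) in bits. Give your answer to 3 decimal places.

H(S,T) = −Σ p(x,y)·log₂ p(x,y) over all 6 cells.
  cell (1,α): −0.01·log₂0.01 = 0.0664
  cell (1,β): −0.05·log₂0.05 = 0.2161
  cell (1,γ): −0.22·log₂0.22 = 0.4806
  cell (2,α): −0.14·log₂0.14 = 0.3971
  cell (2,β): −0.12·log₂0.12 = 0.3671
  cell (2,γ): −0.46·log₂0.46 = 0.5153
Sum = 2.043 bits.

2.043 bits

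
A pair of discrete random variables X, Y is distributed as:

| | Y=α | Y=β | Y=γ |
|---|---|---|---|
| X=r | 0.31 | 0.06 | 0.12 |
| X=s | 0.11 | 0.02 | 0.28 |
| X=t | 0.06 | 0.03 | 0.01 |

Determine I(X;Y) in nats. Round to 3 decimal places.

0.122 nats

Marginals: p(X) = (0.4900, 0.4100, 0.1000), p(Y) = (0.4800, 0.1100, 0.4100).
I(X;Y) = Σ p(x,y)·ln[p(x,y)/(p(x)p(y))].
  (r,α): 0.31·ln(1.3180) = 0.0856
  (r,β): 0.06·ln(1.1132) = 0.0064
  (r,γ): 0.12·ln(0.5973) = -0.0618
  (s,α): 0.11·ln(0.5589) = -0.0640
  (s,β): 0.02·ln(0.4435) = -0.0163
  (s,γ): 0.28·ln(1.6657) = 0.1429
  (t,α): 0.06·ln(1.2500) = 0.0134
  (t,β): 0.03·ln(2.7273) = 0.0301
  (t,γ): 0.01·ln(0.2439) = -0.0141
Sum = 0.122 nats.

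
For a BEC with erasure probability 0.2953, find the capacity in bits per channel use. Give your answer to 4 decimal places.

Binary erasure channel: capacity C = 1 − ε.
C = 1 − 0.2953 = 0.7047 bits per channel use.

0.7047 bits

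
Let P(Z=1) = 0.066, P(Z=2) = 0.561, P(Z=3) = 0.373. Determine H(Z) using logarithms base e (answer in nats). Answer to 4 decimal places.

0.8715 nats

H(Z) = −Σ p·ln p.
  −(0.066)·ln(0.066) = 0.17939
  −(0.561)·ln(0.561) = 0.32428
  −(0.373)·ln(0.373) = 0.36784
Sum: 0.17939 + 0.32428 + 0.36784 = 0.8715 nats.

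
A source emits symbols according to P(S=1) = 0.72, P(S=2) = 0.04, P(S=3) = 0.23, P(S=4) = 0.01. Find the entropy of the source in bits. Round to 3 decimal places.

H(S) = −Σ p·log₂ p.
  −(0.72)·log₂(0.72) = 0.3412
  −(0.04)·log₂(0.04) = 0.1858
  −(0.23)·log₂(0.23) = 0.4877
  −(0.01)·log₂(0.01) = 0.0664
Sum: 0.3412 + 0.1858 + 0.4877 + 0.0664 = 1.081 bits.

1.081 bits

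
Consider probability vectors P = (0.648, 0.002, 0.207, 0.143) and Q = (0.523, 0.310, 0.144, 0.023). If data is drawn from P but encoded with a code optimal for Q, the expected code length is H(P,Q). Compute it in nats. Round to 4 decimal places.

1.3629 nats

H(P,Q) = −Σ p·ln q.
  −0.648·ln(0.523) = 0.42002
  −0.002·ln(0.310) = 0.00234
  −0.207·ln(0.144) = 0.40115
  −0.143·ln(0.023) = 0.53943
H(P,Q) = 1.3629 nats.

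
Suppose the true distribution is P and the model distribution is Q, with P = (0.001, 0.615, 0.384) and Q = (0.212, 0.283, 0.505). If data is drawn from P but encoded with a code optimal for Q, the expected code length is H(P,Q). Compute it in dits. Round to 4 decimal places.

H(P,Q) = −Σ p·log₁₀ q.
  −0.001·log₁₀(0.212) = 0.00067
  −0.615·log₁₀(0.283) = 0.33715
  −0.384·log₁₀(0.505) = 0.11394
H(P,Q) = 0.4518 dits.

0.4518 dits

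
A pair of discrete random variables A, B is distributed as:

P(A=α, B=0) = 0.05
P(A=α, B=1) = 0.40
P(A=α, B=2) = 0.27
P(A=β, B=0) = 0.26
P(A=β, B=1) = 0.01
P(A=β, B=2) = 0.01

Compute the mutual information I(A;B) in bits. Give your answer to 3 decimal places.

Marginals: p(A) = (0.7200, 0.2800), p(B) = (0.3100, 0.4100, 0.2800).
I(A;B) = Σ p(x,y)·log₂[p(x,y)/(p(x)p(y))].
  (α,0): 0.05·log₂(0.2240) = -0.1079
  (α,1): 0.40·log₂(1.3550) = 0.1753
  (α,2): 0.27·log₂(1.3393) = 0.1138
  (β,0): 0.26·log₂(2.9954) = 0.4115
  (β,1): 0.01·log₂(0.0871) = -0.0352
  (β,2): 0.01·log₂(0.1276) = -0.0297
Sum = 0.528 bits.

0.528 bits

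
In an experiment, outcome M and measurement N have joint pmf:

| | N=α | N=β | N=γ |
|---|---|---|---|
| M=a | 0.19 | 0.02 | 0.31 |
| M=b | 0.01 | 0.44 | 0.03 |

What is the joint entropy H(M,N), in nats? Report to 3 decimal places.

H(M,N) = −Σ p(x,y)·ln p(x,y) over all 6 cells.
  cell (a,α): −0.19·ln0.19 = 0.3155
  cell (a,β): −0.02·ln0.02 = 0.0782
  cell (a,γ): −0.31·ln0.31 = 0.3631
  cell (b,α): −0.01·ln0.01 = 0.0461
  cell (b,β): −0.44·ln0.44 = 0.3612
  cell (b,γ): −0.03·ln0.03 = 0.1052
Sum = 1.269 nats.

1.269 nats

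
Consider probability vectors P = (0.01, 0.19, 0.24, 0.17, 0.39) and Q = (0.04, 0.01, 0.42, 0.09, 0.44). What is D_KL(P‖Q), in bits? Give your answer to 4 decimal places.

0.6815 bits

D(P‖Q) = Σ p·log₂(p/q).
  0.01·log₂(0.01/0.04) = -0.02000
  0.19·log₂(0.19/0.01) = 0.80711
  0.24·log₂(0.24/0.42) = -0.19377
  0.17·log₂(0.17/0.09) = 0.15598
  0.39·log₂(0.39/0.44) = -0.06787
D(P‖Q) = 0.6815 bits.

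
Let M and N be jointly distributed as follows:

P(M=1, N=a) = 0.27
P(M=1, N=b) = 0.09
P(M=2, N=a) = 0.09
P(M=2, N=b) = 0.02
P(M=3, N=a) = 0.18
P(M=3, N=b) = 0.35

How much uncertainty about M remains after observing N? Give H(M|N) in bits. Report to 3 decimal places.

1.228 bits

Chain rule: H(M|N) = H(M,N) − H(N).
Marginals: p(M) = (0.3600, 0.1100, 0.5300), p(N) = (0.5400, 0.4600).
H(M,N) = 2.2236 bits; H(N) = 0.9954 bits.
H(M|N) = 2.2236 − 0.9954 = 1.228 bits.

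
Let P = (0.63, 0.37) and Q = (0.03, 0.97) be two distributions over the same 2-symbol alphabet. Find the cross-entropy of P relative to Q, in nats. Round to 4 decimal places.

2.2204 nats

H(P,Q) = −Σ p·ln q.
  −0.63·ln(0.03) = 2.20913
  −0.37·ln(0.97) = 0.01127
H(P,Q) = 2.2204 nats.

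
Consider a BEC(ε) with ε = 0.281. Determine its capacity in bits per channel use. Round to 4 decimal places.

0.7190 bits

Binary erasure channel: capacity C = 1 − ε.
C = 1 − 0.281 = 0.7190 bits per channel use.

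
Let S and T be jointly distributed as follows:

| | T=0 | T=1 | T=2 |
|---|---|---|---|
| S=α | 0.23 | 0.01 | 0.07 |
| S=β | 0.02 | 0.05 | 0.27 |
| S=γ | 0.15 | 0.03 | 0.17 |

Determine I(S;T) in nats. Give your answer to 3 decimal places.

0.181 nats

Marginals: p(S) = (0.3100, 0.3400, 0.3500), p(T) = (0.4000, 0.0900, 0.5100).
I(S;T) = Σ p(x,y)·ln[p(x,y)/(p(x)p(y))].
  (α,0): 0.23·ln(1.8548) = 0.1421
  (α,1): 0.01·ln(0.3584) = -0.0103
  (α,2): 0.07·ln(0.4428) = -0.0570
  (β,0): 0.02·ln(0.1471) = -0.0383
  (β,1): 0.05·ln(1.6340) = 0.0246
  (β,2): 0.27·ln(1.5571) = 0.1196
  (γ,0): 0.15·ln(1.0714) = 0.0103
  (γ,1): 0.03·ln(0.9524) = -0.0015
  (γ,2): 0.17·ln(0.9524) = -0.0083
Sum = 0.181 nats.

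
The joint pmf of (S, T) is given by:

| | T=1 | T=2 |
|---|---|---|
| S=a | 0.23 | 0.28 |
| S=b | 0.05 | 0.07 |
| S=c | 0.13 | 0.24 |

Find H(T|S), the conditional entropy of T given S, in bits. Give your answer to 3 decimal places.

0.970 bits

Marginals: p(S) = (0.5100, 0.1200, 0.3700), p(T) = (0.4100, 0.5900).
H(T|S) = Σ p(S) · H(T|S=·).
  S=a: p=0.5100, H(T|S=a) = 0.9931
  S=b: p=0.1200, H(T|S=b) = 0.9799
  S=c: p=0.3700, H(T|S=c) = 0.9353
Weighted sum = 0.970 bits.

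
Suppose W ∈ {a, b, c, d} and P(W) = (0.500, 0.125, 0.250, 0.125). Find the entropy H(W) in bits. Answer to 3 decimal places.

H(W) = −Σ p·log₂ p.
  −(0.500)·log₂(0.500) = 0.5000
  −(0.125)·log₂(0.125) = 0.3750
  −(0.250)·log₂(0.250) = 0.5000
  −(0.125)·log₂(0.125) = 0.3750
Sum: 0.5000 + 0.3750 + 0.5000 + 0.3750 = 1.750 bits.

1.750 bits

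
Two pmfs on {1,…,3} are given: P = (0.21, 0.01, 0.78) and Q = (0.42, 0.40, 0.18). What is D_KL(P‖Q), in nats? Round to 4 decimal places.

0.9613 nats

D(P‖Q) = Σ p·ln(p/q).
  0.21·ln(0.21/0.42) = -0.14556
  0.01·ln(0.01/0.40) = -0.03689
  0.78·ln(0.78/0.18) = 1.14374
D(P‖Q) = 0.9613 nats.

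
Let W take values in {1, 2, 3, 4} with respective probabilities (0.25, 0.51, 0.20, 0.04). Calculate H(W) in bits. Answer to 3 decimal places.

1.646 bits

H(W) = −Σ p·log₂ p.
  −(0.25)·log₂(0.25) = 0.5000
  −(0.51)·log₂(0.51) = 0.4954
  −(0.20)·log₂(0.20) = 0.4644
  −(0.04)·log₂(0.04) = 0.1858
Sum: 0.5000 + 0.4954 + 0.4644 + 0.1858 = 1.646 bits.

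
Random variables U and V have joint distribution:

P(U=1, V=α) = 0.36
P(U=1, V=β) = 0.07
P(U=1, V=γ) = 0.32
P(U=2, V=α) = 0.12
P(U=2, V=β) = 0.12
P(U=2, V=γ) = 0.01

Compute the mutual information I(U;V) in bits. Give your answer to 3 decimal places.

Marginals: p(U) = (0.7500, 0.2500), p(V) = (0.4800, 0.1900, 0.3300).
I(U;V) = Σ p(x,y)·log₂[p(x,y)/(p(x)p(y))].
  (1,α): 0.36·log₂(1.0000) = 0.0000
  (1,β): 0.07·log₂(0.4912) = -0.0718
  (1,γ): 0.32·log₂(1.2929) = 0.1186
  (2,α): 0.12·log₂(1.0000) = 0.0000
  (2,β): 0.12·log₂(2.5263) = 0.1604
  (2,γ): 0.01·log₂(0.1212) = -0.0304
Sum = 0.177 bits.

0.177 bits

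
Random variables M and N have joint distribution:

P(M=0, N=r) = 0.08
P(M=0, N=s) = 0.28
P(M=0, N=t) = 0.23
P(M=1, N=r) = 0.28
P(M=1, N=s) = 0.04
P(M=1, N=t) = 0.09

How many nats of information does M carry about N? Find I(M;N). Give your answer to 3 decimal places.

0.175 nats

Marginals: p(M) = (0.5900, 0.4100), p(N) = (0.3600, 0.3200, 0.3200).
I(M;N) = H(M) + H(N) − H(M,N).
H(M) = 0.6769, H(N) = 1.0970, H(M,N) = 1.5984.
I(M;N) = 0.6769 + 1.0970 − 1.5984 = 0.175 nats.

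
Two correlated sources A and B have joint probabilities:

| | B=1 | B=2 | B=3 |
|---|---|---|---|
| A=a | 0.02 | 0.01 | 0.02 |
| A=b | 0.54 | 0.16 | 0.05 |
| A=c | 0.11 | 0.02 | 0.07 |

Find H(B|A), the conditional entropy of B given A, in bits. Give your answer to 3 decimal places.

Chain rule: H(B|A) = H(A,B) − H(A).
Marginals: p(A) = (0.0500, 0.7500, 0.2000), p(B) = (0.6700, 0.1900, 0.1400).
H(A,B) = 2.1431 bits; H(A) = 0.9918 bits.
H(B|A) = 2.1431 − 0.9918 = 1.151 bits.

1.151 bits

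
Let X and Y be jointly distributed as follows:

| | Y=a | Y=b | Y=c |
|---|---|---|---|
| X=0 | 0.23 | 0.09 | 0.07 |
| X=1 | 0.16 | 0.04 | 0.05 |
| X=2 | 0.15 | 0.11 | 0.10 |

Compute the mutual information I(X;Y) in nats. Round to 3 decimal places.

Marginals: p(X) = (0.3900, 0.2500, 0.3600), p(Y) = (0.5400, 0.2400, 0.2200).
I(X;Y) = H(X) + H(Y) − H(X,Y).
H(X) = 1.0816, H(Y) = 1.0084, H(X,Y) = 2.0703.
I(X;Y) = 1.0816 + 1.0084 − 2.0703 = 0.020 nats.

0.020 nats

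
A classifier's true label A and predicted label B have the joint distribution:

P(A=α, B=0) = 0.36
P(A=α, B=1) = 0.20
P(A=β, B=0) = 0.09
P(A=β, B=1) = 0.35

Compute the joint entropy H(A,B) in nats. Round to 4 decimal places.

H(A,B) = −Σ p(x,y)·ln p(x,y) over all 4 cells.
  cell (α,0): −0.36·ln0.36 = 0.36779
  cell (α,1): −0.20·ln0.20 = 0.32189
  cell (β,0): −0.09·ln0.09 = 0.21672
  cell (β,1): −0.35·ln0.35 = 0.36744
Sum = 1.2738 nats.

1.2738 nats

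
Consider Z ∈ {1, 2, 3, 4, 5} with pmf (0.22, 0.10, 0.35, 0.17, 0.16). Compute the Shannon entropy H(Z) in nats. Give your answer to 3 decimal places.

1.525 nats

H(Z) = −Σ p·ln p.
  −(0.22)·ln(0.22) = 0.3331
  −(0.10)·ln(0.10) = 0.2303
  −(0.35)·ln(0.35) = 0.3674
  −(0.17)·ln(0.17) = 0.3012
  −(0.16)·ln(0.16) = 0.2932
Sum: 0.3331 + 0.2303 + 0.3674 + 0.3012 + 0.2932 = 1.525 nats.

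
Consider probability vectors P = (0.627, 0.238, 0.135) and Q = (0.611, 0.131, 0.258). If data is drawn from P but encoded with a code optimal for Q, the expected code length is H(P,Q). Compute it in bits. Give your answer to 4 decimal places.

1.4074 bits

H(P,Q) = −Σ p·log₂ q.
  −0.627·log₂(0.611) = 0.44564
  −0.238·log₂(0.131) = 0.69790
  −0.135·log₂(0.258) = 0.26387
H(P,Q) = 1.4074 bits.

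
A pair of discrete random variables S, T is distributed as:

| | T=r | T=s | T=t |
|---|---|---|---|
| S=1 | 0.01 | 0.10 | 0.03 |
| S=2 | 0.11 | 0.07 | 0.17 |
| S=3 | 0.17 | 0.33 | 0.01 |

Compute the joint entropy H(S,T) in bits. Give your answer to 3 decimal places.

H(S,T) = −Σ p(x,y)·log₂ p(x,y) over all 9 cells.
  cell (1,r): −0.01·log₂0.01 = 0.0664
  cell (1,s): −0.10·log₂0.10 = 0.3322
  cell (1,t): −0.03·log₂0.03 = 0.1518
  cell (2,r): −0.11·log₂0.11 = 0.3503
  cell (2,s): −0.07·log₂0.07 = 0.2686
  cell (2,t): −0.17·log₂0.17 = 0.4346
  cell (3,r): −0.17·log₂0.17 = 0.4346
  cell (3,s): −0.33·log₂0.33 = 0.5278
  cell (3,t): −0.01·log₂0.01 = 0.0664
Sum = 2.633 bits.

2.633 bits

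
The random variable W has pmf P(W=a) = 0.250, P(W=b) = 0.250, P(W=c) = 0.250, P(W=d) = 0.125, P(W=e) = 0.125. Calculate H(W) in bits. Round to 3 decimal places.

H(W) = −Σ p·log₂ p.
  −(0.250)·log₂(0.250) = 0.5000
  −(0.250)·log₂(0.250) = 0.5000
  −(0.250)·log₂(0.250) = 0.5000
  −(0.125)·log₂(0.125) = 0.3750
  −(0.125)·log₂(0.125) = 0.3750
Sum: 0.5000 + 0.5000 + 0.5000 + 0.3750 + 0.3750 = 2.250 bits.

2.250 bits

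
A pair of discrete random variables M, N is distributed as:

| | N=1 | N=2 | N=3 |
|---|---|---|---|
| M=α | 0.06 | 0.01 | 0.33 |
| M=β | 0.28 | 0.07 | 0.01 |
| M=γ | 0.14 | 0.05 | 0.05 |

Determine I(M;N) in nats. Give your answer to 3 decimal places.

Marginals: p(M) = (0.4000, 0.3600, 0.2400), p(N) = (0.4800, 0.1300, 0.3900).
I(M;N) = Σ p(x,y)·ln[p(x,y)/(p(x)p(y))].
  (α,1): 0.06·ln(0.3125) = -0.0698
  (α,2): 0.01·ln(0.1923) = -0.0165
  (α,3): 0.33·ln(2.1154) = 0.2472
  (β,1): 0.28·ln(1.6204) = 0.1351
  (β,2): 0.07·ln(1.4957) = 0.0282
  (β,3): 0.01·ln(0.0712) = -0.0264
  (γ,1): 0.14·ln(1.2153) = 0.0273
  (γ,2): 0.05·ln(1.6026) = 0.0236
  (γ,3): 0.05·ln(0.5342) = -0.0314
Sum = 0.317 nats.

0.317 nats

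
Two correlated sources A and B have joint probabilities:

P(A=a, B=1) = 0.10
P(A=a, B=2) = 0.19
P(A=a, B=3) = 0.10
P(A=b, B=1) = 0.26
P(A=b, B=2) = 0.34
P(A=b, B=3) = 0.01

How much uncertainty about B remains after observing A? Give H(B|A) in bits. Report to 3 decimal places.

1.256 bits

Chain rule: H(B|A) = H(A,B) − H(A).
Marginals: p(A) = (0.3900, 0.6100), p(B) = (0.3600, 0.5300, 0.1100).
H(A,B) = 2.2205 bits; H(A) = 0.9648 bits.
H(B|A) = 2.2205 − 0.9648 = 1.256 bits.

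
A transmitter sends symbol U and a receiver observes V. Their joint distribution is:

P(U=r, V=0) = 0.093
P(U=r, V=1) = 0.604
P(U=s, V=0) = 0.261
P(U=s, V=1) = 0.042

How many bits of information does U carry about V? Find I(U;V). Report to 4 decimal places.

0.3666 bits

Marginals: p(U) = (0.6970, 0.3030), p(V) = (0.3540, 0.6460).
I(U;V) = H(U) + H(V) − H(U,V).
H(U) = 0.8849, H(V) = 0.9376, H(U,V) = 1.4559.
I(U;V) = 0.8849 + 0.9376 − 1.4559 = 0.3666 bits.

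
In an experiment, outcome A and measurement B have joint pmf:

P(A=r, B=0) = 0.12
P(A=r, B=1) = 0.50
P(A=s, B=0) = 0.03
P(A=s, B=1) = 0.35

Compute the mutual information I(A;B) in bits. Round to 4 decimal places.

0.0189 bits

Marginals: p(A) = (0.6200, 0.3800), p(B) = (0.1500, 0.8500).
I(A;B) = H(A) + H(B) − H(A,B).
H(A) = 0.9580, H(B) = 0.6098, H(A,B) = 1.5489.
I(A;B) = 0.9580 + 0.6098 − 1.5489 = 0.0189 bits.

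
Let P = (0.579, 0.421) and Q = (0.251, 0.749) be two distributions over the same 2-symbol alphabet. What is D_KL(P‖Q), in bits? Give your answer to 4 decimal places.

D(P‖Q) = Σ p·log₂(p/q).
  0.579·log₂(0.579/0.251) = 0.69820
  0.421·log₂(0.421/0.749) = -0.34991
D(P‖Q) = 0.3483 bits.

0.3483 bits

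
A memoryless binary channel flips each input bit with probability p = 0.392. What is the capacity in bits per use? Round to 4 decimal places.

0.0339 bits

Binary symmetric channel: C = 1 − h₂(ε) where h₂ is the binary entropy function.
h₂(0.392) = −0.392·log₂0.392 − 0.608·log₂0.608 = 0.9661.
C = 1 − 0.9661 = 0.0339 bits per channel use.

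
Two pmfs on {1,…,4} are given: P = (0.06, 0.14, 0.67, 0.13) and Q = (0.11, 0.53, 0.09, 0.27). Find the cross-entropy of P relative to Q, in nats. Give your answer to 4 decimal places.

2.0049 nats

H(P,Q) = −Σ p·ln q.
  −0.06·ln(0.11) = 0.13244
  −0.14·ln(0.53) = 0.08888
  −0.67·ln(0.09) = 1.61332
  −0.13·ln(0.27) = 0.17021
H(P,Q) = 2.0049 nats.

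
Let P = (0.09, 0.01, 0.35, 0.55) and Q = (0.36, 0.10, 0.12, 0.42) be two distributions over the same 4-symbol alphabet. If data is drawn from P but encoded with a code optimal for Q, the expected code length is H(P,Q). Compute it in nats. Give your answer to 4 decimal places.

1.3342 nats

H(P,Q) = −Σ p·ln q.
  −0.09·ln(0.36) = 0.09195
  −0.01·ln(0.10) = 0.02303
  −0.35·ln(0.12) = 0.74209
  −0.55·ln(0.42) = 0.47713
H(P,Q) = 1.3342 nats.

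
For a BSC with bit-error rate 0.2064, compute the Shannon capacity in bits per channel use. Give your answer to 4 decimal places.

Binary symmetric channel: C = 1 − h₂(ε) where h₂ is the binary entropy function.
h₂(0.2064) = −0.2064·log₂0.2064 − 0.7936·log₂0.7936 = 0.7345.
C = 1 − 0.7345 = 0.2655 bits per channel use.

0.2655 bits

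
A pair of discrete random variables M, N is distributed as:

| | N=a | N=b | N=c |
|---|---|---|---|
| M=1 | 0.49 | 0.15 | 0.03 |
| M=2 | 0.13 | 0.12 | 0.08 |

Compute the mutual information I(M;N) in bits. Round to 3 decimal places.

0.095 bits

Marginals: p(M) = (0.6700, 0.3300), p(N) = (0.6200, 0.2700, 0.1100).
I(M;N) = H(M) + H(N) − H(M,N).
H(M) = 0.9149, H(N) = 1.2879, H(M,N) = 2.1078.
I(M;N) = 0.9149 + 1.2879 − 2.1078 = 0.095 bits.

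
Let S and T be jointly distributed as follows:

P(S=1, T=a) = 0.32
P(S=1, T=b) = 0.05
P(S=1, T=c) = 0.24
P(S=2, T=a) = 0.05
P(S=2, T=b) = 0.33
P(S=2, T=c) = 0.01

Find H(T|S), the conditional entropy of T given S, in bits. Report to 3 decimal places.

Marginals: p(S) = (0.6100, 0.3900), p(T) = (0.3700, 0.3800, 0.2500).
H(T|S) = Σ p(S) · H(T|S=·).
  S=1: p=0.6100, H(T|S=1) = 1.3135
  S=2: p=0.3900, H(T|S=2) = 0.7194
Weighted sum = 1.082 bits.

1.082 bits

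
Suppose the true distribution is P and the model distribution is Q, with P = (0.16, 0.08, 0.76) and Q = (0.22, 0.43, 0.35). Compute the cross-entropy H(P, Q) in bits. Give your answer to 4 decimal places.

1.5980 bits

H(P,Q) = −Σ p·log₂ q.
  −0.16·log₂(0.22) = 0.34951
  −0.08·log₂(0.43) = 0.09741
  −0.76·log₂(0.35) = 1.15108
H(P,Q) = 1.5980 bits.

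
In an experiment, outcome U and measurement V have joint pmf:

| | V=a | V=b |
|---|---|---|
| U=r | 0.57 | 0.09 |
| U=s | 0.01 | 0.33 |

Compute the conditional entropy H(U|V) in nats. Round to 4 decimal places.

0.2687 nats

Marginals: p(U) = (0.6600, 0.3400), p(V) = (0.5800, 0.4200).
H(U|V) = Σ p(V) · H(U|V=·).
  V=a: p=0.5800, H(U|V=a) = 0.0871
  V=b: p=0.4200, H(U|V=b) = 0.5196
Weighted sum = 0.2687 nats.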